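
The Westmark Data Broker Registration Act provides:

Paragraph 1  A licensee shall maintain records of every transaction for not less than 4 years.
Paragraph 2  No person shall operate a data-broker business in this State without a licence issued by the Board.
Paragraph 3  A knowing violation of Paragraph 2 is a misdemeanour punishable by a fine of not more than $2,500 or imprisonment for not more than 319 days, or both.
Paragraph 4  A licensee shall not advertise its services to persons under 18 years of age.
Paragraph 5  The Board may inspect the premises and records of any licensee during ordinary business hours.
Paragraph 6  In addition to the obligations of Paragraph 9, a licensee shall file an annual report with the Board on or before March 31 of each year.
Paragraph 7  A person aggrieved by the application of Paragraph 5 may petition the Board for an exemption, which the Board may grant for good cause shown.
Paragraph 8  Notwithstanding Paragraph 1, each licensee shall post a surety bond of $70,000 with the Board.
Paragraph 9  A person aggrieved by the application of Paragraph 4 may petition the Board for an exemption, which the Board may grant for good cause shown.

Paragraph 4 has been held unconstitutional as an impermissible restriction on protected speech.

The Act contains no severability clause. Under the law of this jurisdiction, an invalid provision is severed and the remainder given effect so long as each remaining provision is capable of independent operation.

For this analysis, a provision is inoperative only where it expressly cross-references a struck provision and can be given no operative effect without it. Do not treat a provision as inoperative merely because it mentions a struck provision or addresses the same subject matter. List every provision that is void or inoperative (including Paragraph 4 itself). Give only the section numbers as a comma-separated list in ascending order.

Paragraph 4 is struck. Paragraph 9 merely fixes the exemption procedure for Paragraph 4; with Paragraph 4 gone it has nothing to operate on and falls away. Although Paragraph 6 refers to Paragraph 9, its operative terms do not depend on Paragraph 9, so it remains in effect. With no severability clause, the stated default rule severs what cannot stand and enforces each remaining provision that can operate on its own. That leaves Paragraph 1, Paragraph 2, Paragraph 3, Paragraph 5, Paragraph 6, Paragraph 7, and Paragraph 8 in effect.

4, 9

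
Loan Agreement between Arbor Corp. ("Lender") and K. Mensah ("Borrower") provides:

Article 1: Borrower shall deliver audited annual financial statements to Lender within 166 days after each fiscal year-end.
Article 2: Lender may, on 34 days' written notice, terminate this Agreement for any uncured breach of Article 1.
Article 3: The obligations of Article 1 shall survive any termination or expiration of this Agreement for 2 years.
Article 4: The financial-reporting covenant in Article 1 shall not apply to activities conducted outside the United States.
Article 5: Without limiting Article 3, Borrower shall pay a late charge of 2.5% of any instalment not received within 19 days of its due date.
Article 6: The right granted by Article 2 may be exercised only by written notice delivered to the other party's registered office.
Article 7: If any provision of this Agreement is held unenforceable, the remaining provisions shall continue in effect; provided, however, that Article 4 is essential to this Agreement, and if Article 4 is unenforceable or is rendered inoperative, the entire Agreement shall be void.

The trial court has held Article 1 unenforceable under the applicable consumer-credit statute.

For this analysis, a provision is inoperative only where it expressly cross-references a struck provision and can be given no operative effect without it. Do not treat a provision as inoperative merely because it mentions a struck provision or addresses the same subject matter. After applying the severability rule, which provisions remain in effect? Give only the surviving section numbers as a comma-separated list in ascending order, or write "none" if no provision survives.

Article 1 is struck. Article 2 operates only by reference to Article 1, so it falls with Article 1. Article 3 merely fixes the survival period for Article 1; with Article 1 gone it has nothing to operate on and falls away. Article 4 has no operative effect of its own apart from Article 1 and is therefore inoperative. Article 6 merely fixes the notice requirement for Article 2; with Article 2 gone it has nothing to operate on and falls away. Article 7 makes Article 4 an essential term, and Article 4 has been rendered inoperative by the cascade; under Article 7, the entire Agreement is therefore void. No provision of the Agreement survives.

none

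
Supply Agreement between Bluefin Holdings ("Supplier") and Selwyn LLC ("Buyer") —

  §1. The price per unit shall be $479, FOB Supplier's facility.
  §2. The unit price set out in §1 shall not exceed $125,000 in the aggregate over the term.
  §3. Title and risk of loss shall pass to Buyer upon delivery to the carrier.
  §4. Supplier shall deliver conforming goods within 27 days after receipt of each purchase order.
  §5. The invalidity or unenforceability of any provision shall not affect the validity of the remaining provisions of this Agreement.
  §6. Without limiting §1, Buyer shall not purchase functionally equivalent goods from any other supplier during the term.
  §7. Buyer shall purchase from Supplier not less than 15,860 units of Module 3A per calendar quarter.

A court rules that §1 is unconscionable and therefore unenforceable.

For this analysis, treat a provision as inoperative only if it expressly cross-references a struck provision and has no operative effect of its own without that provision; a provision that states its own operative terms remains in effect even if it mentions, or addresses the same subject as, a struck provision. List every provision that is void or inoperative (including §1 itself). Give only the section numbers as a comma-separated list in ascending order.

§1 is struck. The whole of §2 is the aggregate cap on the unit price, defined by reference to §1, so §2 cannot stand once §1 is removed. Although §6 refers to §1, its operative terms do not depend on §1, so it remains in effect. §5 is a severability clause and preserves every provision that can still be given independent effect. §3, §4, §5, §6, and §7 remain in effect.

1, 2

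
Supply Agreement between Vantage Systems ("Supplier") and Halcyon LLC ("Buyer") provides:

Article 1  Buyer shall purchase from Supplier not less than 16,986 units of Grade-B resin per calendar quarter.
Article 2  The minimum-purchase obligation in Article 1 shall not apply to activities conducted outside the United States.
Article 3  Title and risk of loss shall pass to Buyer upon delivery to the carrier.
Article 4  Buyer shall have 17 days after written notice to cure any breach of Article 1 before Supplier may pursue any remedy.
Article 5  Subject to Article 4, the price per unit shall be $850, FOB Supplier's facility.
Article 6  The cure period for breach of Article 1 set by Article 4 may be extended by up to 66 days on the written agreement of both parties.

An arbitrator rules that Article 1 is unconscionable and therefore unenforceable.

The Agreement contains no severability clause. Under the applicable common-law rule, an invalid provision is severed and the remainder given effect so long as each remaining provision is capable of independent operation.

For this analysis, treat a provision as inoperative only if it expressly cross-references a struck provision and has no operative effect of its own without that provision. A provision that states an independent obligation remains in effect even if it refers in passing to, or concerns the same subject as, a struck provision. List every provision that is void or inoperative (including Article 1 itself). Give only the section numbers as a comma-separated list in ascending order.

Article 1 is struck. Article 2 operates only by reference to Article 1, so it falls with Article 1. The only function of Article 4 is the cure period for breach of Article 1, so it cannot stand once Article 1 is removed. Article 6 does nothing except set the extension of the cure period for breach of Article 1 by reference to Article 4; with Article 4 gone it has no independent effect and is inoperative. Article 5 mentions Article 4 but its own obligation stands independently of Article 4, so Article 5 is not affected. With no severability clause, the stated default rule severs what cannot stand and enforces each remaining provision that can operate on its own. Article 3 and Article 5 remain in effect.

1, 2, 4, 6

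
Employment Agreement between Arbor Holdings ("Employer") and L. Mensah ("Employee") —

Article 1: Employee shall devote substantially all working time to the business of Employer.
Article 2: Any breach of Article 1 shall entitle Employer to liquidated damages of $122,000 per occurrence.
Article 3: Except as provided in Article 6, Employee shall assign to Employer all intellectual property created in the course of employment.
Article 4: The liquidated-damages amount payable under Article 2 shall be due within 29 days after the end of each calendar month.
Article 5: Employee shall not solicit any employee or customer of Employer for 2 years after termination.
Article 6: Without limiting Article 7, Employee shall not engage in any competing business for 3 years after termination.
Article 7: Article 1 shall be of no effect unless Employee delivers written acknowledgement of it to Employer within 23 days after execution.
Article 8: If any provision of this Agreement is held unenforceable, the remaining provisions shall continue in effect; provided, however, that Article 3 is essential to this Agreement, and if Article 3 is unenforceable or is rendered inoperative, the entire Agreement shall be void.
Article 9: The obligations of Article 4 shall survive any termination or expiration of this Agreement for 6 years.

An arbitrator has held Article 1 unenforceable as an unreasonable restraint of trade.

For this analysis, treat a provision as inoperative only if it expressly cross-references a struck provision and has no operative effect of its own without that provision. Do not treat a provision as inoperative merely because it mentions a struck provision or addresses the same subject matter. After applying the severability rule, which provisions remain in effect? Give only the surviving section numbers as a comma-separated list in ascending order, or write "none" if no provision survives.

Article 1 is struck. Article 2 does nothing except set the liquidated-damages amount by reference to Article 1; with Article 1 gone it has no independent effect and is inoperative. Article 7 has no operative effect of its own apart from Article 1 and is therefore inoperative. The whole of Article 4 is the payment deadline for the liquidated-damages amount, defined by reference to Article 2, so Article 4 cannot stand once Article 2 is removed. The only function of Article 9 is the survival period for Article 4, so it cannot stand once Article 4 is removed. Article 6 mentions Article 7 but its own obligation stands independently of Article 7, so Article 6 is not affected. Article 8 makes Article 3 an essential term, but Article 3 is unaffected, so the severability proviso in Article 8 preserves the remaining provisions. That leaves Article 3, Article 5, Article 6, and Article 8 in effect.

3, 5, 6, 8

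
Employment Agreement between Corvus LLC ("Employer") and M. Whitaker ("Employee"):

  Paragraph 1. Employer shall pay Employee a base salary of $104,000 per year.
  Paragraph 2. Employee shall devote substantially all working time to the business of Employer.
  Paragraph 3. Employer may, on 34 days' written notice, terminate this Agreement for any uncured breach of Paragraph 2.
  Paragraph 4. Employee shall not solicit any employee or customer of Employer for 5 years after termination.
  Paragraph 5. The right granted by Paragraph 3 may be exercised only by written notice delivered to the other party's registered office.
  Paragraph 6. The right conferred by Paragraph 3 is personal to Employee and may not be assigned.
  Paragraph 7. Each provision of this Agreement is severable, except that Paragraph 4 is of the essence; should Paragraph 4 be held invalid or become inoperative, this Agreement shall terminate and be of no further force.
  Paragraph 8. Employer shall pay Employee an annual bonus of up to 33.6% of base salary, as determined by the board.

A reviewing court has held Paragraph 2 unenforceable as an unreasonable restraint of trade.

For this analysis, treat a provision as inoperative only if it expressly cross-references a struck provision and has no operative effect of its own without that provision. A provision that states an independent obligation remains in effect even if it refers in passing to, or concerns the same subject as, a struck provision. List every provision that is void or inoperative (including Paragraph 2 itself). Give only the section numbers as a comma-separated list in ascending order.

Paragraph 2 is struck. Paragraph 3 has no operative effect of its own apart from Paragraph 2 and is therefore inoperative. Paragraph 5 operates only by reference to Paragraph 3, so it falls with Paragraph 3. Paragraph 6 has no operative effect of its own apart from Paragraph 3 and is therefore inoperative. Paragraph 7 makes Paragraph 4 an essential term, but Paragraph 4 is unaffected, so the severability proviso in Paragraph 7 preserves the remaining provisions. The provisions still in force are Paragraph 1, Paragraph 4, Paragraph 7, and Paragraph 8.

2, 3, 5, 6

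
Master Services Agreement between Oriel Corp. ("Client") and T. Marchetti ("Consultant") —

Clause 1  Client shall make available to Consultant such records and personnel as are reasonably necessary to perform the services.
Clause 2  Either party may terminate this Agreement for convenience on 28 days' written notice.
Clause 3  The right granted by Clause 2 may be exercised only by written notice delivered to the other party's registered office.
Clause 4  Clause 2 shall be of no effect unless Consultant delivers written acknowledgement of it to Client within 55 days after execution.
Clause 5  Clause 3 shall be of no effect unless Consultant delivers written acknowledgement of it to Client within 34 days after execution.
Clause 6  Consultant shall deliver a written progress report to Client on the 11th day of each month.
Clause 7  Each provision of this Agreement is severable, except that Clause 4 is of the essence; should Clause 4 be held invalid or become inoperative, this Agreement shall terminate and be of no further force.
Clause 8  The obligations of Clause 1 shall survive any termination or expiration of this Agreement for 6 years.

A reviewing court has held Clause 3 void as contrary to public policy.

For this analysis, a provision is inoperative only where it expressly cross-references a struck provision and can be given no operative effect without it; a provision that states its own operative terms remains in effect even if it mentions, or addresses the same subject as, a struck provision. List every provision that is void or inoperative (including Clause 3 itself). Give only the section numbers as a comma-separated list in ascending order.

Clause 3 is struck. Clause 5 merely fixes the acknowledgement condition for Clause 3; with Clause 3 gone it has nothing to operate on and falls away. Clause 7 makes Clause 4 an essential term, but Clause 4 is unaffected, so the severability proviso in Clause 7 preserves the remaining provisions. The provisions still in force are Clause 1, Clause 2, Clause 4, Clause 6, Clause 7, and Clause 8.

3, 5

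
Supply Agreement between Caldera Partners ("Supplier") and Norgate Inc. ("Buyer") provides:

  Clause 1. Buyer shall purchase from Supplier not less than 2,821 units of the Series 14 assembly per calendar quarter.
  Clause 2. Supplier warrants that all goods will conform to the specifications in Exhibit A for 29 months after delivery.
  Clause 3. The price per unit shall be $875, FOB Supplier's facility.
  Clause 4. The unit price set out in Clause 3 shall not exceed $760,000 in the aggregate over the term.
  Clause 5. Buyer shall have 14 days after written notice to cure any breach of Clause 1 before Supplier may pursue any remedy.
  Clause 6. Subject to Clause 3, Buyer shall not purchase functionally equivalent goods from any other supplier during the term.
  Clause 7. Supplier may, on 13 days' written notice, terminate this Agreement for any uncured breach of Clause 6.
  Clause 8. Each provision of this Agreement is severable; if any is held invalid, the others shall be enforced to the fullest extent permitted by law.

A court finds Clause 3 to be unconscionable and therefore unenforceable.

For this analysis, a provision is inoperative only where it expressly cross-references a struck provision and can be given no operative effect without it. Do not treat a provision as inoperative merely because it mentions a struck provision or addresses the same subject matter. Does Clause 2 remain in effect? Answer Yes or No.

Yes

Clause 3 is struck. Clause 4 does nothing except set the aggregate cap on the unit price by reference to Clause 3; with Clause 3 gone it has no independent effect and is inoperative. Although Clause 6 refers to Clause 3, its operative terms do not depend on Clause 3, so it remains in effect. Under the severability clause in Clause 8, the remaining provisions continue in force. That leaves Clause 1, Clause 2, Clause 5, Clause 6, Clause 7, and Clause 8 in effect. Clause 2 is among the surviving provisions, so the answer is yes.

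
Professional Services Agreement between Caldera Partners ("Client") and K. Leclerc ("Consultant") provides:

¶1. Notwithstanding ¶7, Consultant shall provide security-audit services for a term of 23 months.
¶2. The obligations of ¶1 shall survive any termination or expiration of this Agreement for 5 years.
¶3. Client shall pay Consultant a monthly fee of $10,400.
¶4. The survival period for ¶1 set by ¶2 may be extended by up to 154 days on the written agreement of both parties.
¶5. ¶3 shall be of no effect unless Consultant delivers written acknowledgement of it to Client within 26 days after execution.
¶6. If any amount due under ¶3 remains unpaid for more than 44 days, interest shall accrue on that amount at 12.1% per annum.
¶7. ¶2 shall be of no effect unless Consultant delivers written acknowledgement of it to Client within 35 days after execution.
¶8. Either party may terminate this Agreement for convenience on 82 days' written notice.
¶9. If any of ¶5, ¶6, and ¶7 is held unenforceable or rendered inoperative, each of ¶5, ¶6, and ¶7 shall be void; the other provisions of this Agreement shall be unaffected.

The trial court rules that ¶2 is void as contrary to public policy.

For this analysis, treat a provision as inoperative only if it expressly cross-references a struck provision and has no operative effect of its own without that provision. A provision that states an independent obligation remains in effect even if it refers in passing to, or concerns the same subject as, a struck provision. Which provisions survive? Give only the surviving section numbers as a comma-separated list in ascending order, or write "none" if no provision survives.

¶2 is struck. ¶4 does nothing except set the extension of the survival period for ¶1 by reference to ¶2; with ¶2 gone it has no independent effect and is inoperative. ¶7 merely fixes the acknowledgement condition for ¶2; with ¶2 gone it has nothing to operate on and falls away. Although ¶1 refers to ¶7, its operative terms do not depend on ¶7, so it remains in effect. ¶9 declares ¶5, ¶6, and ¶7 mutually dependent; since one of them has fallen, all of them are of no effect. That brings down ¶5 and ¶6 as well. The remainder continues in force under ¶9. That leaves ¶1, ¶3, ¶8, and ¶9 in effect.

1, 3, 8, 9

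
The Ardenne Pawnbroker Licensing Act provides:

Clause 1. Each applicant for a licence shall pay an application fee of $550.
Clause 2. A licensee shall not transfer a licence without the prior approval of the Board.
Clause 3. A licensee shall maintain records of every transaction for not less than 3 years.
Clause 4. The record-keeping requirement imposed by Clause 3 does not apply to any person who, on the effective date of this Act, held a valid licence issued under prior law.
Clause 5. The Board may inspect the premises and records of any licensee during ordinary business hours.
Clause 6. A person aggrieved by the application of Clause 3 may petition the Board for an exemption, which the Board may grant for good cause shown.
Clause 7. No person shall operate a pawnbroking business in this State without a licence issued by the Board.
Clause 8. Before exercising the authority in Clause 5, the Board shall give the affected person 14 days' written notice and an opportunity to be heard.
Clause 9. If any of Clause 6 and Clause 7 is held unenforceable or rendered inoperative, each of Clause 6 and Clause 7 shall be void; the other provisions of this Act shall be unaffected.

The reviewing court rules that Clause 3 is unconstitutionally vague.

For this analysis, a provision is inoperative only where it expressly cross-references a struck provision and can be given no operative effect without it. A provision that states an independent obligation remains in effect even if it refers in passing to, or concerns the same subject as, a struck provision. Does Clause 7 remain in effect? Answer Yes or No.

No

Clause 3 is struck. The only function of Clause 4 is the grandfather exemption from Clause 3, so it cannot stand once Clause 3 is removed. Clause 6 merely fixes the exemption procedure for Clause 3; with Clause 3 gone it has nothing to operate on and falls away. Clause 9 declares Clause 6 and Clause 7 mutually dependent; since one of them has fallen, all of them are of no effect. That brings down Clause 7 as well. The remainder continues in force under Clause 9. Clause 1, Clause 2, Clause 5, Clause 8, and Clause 9 remain in effect. Clause 7 is among the inoperative provisions, so the answer is no.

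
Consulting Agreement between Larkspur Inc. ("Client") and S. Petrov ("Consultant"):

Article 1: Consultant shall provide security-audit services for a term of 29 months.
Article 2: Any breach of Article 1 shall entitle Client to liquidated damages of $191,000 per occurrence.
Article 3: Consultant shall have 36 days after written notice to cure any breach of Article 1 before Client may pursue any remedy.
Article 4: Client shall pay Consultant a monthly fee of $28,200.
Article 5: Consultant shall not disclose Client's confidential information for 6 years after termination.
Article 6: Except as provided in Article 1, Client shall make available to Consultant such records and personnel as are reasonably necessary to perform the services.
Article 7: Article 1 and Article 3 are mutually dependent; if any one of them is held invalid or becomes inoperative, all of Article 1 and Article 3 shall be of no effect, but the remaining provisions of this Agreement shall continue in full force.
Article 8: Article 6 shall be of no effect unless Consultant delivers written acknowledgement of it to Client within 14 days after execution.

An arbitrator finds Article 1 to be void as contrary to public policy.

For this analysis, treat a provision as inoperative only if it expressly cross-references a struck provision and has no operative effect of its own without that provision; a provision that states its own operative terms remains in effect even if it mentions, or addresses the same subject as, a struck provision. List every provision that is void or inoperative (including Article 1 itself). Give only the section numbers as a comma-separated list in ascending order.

Article 1 is struck. Article 2 does nothing except set the liquidated-damages amount by reference to Article 1; with Article 1 gone it has no independent effect and is inoperative. Article 3 has no operative effect of its own apart from Article 1 and is therefore inoperative. Although Article 6 refers to Article 1, its operative terms do not depend on Article 1, so it remains in effect. Article 7 declares Article 1 and Article 3 mutually dependent; since one of them has fallen, all of them are of no effect. The remainder continues in force under Article 7. The provisions still in force are Article 4, Article 5, Article 6, Article 7, and Article 8.

1, 2, 3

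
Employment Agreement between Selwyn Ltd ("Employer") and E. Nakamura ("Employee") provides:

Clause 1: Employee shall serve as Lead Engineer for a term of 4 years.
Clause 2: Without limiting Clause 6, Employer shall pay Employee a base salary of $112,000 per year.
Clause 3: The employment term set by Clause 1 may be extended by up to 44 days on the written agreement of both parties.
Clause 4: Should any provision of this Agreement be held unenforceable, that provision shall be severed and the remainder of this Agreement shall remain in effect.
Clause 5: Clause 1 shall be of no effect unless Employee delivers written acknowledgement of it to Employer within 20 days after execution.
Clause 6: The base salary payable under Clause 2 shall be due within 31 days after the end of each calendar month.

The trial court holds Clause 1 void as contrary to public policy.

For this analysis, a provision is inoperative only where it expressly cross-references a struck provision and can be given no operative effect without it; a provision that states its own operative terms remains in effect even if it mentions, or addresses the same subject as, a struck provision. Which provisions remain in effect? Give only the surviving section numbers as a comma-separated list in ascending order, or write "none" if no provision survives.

Clause 1 is struck. Clause 3 has no operative effect of its own apart from Clause 1 and is therefore inoperative. Clause 5 operates only by reference to Clause 1, so it falls with Clause 1. Under the severability clause in Clause 4, the remaining provisions continue in force. The provisions still in force are Clause 2, Clause 4, and Clause 6.

2, 4, 6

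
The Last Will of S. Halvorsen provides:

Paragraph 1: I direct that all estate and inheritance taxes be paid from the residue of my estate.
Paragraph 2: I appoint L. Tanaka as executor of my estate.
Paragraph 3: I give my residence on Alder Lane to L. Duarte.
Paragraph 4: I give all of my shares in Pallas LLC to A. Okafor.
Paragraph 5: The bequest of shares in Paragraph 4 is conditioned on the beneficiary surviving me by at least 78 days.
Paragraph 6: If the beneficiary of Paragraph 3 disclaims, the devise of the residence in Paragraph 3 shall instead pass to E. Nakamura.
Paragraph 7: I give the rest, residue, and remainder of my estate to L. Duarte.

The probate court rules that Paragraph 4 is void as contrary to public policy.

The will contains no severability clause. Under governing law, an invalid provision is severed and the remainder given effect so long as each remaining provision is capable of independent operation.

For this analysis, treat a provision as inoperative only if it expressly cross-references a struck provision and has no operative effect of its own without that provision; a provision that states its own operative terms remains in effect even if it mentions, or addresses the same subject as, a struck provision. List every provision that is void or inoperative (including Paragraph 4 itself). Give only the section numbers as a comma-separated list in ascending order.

Paragraph 4 is struck. The only function of Paragraph 5 is the survivorship condition on Paragraph 4, so it cannot stand once Paragraph 4 is removed. With no severability clause, the stated default rule severs what cannot stand and enforces each remaining provision that can operate on its own. That leaves Paragraph 1, Paragraph 2, Paragraph 3, Paragraph 6, and Paragraph 7 in effect.

4, 5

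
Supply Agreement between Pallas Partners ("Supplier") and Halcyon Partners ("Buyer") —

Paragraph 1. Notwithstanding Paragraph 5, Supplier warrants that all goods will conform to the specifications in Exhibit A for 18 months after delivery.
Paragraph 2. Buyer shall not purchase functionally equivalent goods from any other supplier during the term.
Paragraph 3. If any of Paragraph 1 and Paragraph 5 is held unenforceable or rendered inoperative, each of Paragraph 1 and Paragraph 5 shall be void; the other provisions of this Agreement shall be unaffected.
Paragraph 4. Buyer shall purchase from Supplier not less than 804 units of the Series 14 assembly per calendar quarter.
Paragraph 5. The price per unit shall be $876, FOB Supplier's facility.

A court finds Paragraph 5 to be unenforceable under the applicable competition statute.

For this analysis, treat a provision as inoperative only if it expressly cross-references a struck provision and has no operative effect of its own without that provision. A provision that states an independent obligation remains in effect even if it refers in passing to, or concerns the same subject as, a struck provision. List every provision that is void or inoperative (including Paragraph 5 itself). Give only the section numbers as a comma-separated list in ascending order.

1, 5

Paragraph 5 is struck. No other provision's operative terms depend on Paragraph 5. Paragraph 3 declares Paragraph 1 and Paragraph 5 mutually dependent; since one of them has fallen, all of them are of no effect. That brings down Paragraph 1 as well. The remainder continues in force under Paragraph 3. Paragraph 2, Paragraph 3, and Paragraph 4 remain in effect.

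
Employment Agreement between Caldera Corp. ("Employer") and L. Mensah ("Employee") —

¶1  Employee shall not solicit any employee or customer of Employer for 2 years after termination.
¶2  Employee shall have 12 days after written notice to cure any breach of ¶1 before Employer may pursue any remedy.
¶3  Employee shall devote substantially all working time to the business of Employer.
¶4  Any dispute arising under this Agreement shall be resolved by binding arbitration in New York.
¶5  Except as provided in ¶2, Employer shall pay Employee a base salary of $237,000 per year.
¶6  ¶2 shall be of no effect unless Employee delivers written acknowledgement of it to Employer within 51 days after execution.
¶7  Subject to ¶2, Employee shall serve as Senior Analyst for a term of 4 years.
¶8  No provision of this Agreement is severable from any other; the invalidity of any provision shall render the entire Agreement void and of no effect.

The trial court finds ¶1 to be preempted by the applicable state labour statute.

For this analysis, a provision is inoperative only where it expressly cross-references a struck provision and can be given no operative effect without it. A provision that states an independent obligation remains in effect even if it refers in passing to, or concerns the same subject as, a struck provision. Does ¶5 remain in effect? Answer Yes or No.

No

¶1 is struck. ¶2 has no operative effect of its own apart from ¶1 and is therefore inoperative. ¶6 has no operative effect of its own apart from ¶2 and is therefore inoperative. ¶8 provides that the Agreement is not severable, so the invalidity of any one provision voids the entire Agreement. No provision of the Agreement survives. ¶5 is among the inoperative provisions, so the answer is no.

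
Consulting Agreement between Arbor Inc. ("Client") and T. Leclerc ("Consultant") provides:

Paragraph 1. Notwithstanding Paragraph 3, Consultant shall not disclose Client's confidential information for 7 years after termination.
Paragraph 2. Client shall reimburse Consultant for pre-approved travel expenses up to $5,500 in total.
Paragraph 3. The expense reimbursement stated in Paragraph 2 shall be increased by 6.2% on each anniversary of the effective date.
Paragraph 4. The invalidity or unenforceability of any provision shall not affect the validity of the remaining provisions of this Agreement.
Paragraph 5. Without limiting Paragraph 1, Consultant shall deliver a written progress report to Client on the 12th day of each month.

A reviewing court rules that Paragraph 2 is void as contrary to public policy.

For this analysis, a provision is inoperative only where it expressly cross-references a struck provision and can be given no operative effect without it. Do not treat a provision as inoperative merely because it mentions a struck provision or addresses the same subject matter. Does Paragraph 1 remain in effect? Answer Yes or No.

Paragraph 2 is struck. Paragraph 3 does nothing except set the escalation of the expense reimbursement by reference to Paragraph 2; with Paragraph 2 gone it has no independent effect and is inoperative. Although Paragraph 1 refers to Paragraph 3, its operative terms do not depend on Paragraph 3, so it remains in effect. Under the severability clause in Paragraph 4, the remaining provisions continue in force. That leaves Paragraph 1, Paragraph 4, and Paragraph 5 in effect. Paragraph 1 is among the surviving provisions, so the answer is yes.

Yes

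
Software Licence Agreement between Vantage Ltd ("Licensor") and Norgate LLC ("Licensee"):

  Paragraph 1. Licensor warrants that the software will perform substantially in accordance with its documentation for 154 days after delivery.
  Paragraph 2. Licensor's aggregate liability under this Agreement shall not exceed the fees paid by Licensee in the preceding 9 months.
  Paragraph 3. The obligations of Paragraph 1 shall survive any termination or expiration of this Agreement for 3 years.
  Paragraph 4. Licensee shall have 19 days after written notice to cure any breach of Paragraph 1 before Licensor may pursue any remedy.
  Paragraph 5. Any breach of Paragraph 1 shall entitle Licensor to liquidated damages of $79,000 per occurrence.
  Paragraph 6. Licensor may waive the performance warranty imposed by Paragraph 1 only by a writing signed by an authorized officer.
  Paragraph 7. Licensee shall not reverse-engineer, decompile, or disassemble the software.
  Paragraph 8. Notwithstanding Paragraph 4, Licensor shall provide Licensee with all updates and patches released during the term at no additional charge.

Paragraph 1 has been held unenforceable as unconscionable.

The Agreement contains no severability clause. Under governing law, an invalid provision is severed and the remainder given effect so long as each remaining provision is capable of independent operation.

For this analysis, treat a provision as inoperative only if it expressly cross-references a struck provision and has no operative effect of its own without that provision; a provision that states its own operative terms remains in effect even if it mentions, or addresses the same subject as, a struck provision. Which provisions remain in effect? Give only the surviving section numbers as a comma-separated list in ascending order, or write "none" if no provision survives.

2, 7, 8

Paragraph 1 is struck. Paragraph 3 has no operative effect of its own apart from Paragraph 1 and is therefore inoperative. Paragraph 4 merely fixes the cure period for breach of Paragraph 1; with Paragraph 1 gone it has nothing to operate on and falls away. Paragraph 5 has no operative effect of its own apart from Paragraph 1 and is therefore inoperative. Paragraph 6 operates only by reference to Paragraph 1, so it falls with Paragraph 1. Although Paragraph 8 refers to Paragraph 4, its operative terms do not depend on Paragraph 4, so it remains in effect. With no severability clause, the stated default rule severs what cannot stand and enforces each remaining provision that can operate on its own. Paragraph 2, Paragraph 7, and Paragraph 8 remain in effect.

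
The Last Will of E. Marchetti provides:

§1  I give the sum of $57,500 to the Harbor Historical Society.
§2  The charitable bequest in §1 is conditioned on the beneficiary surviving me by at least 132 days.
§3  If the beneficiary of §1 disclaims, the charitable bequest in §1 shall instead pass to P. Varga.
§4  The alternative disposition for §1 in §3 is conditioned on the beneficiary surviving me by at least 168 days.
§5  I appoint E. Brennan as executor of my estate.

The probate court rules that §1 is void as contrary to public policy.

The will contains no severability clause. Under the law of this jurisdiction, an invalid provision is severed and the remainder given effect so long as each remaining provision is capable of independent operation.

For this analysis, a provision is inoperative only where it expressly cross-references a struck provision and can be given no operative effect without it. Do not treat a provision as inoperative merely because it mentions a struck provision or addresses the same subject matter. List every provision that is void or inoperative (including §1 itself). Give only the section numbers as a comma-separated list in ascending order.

1, 2, 3, 4

§1 is struck. §2 merely fixes the survivorship condition on §1; with §1 gone it has nothing to operate on and falls away. The only function of §3 is the alternative disposition for §1, so it cannot stand once §1 is removed. §4 has no operative effect of its own apart from §3 and is therefore inoperative. Under the stated default rule, only provisions that cannot operate independently fall away; the rest are enforced. Only §5 remains in effect.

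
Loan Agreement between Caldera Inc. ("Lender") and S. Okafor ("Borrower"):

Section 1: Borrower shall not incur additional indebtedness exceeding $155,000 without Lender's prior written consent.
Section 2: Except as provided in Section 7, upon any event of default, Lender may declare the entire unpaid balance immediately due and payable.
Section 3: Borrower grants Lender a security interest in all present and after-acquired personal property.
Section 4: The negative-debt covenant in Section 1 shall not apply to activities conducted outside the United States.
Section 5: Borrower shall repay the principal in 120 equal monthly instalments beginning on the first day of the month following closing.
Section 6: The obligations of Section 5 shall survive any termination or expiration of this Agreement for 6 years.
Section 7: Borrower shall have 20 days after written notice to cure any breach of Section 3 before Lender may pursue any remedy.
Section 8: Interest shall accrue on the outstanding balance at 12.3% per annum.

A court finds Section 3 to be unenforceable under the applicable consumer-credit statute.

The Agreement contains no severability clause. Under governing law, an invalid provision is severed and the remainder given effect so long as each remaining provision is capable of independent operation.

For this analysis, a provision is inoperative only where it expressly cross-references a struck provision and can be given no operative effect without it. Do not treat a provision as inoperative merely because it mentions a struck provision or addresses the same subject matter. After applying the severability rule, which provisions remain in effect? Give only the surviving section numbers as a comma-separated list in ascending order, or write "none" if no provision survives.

1, 2, 4, 5, 6, 8

Section 3 is struck. The only function of Section 7 is the cure period for breach of Section 3, so it cannot stand once Section 3 is removed. Although Section 2 refers to Section 7, its operative terms do not depend on Section 7, so it remains in effect. Under the stated default rule, only provisions that cannot operate independently fall away; the rest are enforced. Section 1, Section 2, Section 4, Section 5, Section 6, and Section 8 remain in effect.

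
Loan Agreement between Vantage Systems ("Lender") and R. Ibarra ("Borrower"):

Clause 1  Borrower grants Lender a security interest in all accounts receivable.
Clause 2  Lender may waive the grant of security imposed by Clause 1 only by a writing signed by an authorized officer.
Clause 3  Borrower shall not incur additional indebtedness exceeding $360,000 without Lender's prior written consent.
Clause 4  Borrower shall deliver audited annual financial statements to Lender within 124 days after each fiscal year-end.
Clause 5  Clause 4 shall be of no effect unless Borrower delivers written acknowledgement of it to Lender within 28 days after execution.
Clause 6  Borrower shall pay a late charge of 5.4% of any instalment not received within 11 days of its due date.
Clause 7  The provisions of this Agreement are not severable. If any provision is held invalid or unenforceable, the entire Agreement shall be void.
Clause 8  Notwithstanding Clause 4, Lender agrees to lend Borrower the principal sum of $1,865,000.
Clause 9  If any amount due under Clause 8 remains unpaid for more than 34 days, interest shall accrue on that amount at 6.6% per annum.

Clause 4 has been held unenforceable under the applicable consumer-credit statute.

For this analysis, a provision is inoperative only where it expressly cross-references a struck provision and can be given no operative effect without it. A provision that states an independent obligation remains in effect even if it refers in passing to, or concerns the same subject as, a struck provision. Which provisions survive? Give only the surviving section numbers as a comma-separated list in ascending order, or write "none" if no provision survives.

Clause 4 is struck. The only function of Clause 5 is the acknowledgement condition for Clause 4, so it cannot stand once Clause 4 is removed. Clause 7 provides that the Agreement is not severable, so the invalidity of any one provision voids the entire Agreement. No provision of the Agreement survives.

none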